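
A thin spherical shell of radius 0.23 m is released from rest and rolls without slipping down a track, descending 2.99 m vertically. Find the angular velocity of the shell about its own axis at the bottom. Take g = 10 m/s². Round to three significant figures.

ω ≈ 26.0 rad/s

Here I = (2/3)MR², so the shape factor k = I/(MR²) = 2/3.
Pure rolling means v = ωR; then KE = ½Mv² + ½I(v/R)² = ½(1+k)Mv² = (5/6)Mv².
Energy conservation Mgh = ½(1+k)Mv² gives v = √(2gh/(1+k)) = √(2 × 10 × 2.99 / 1.667) = 5.99 m/s.
Then ω = v/R = 5.99 / 0.23 ≈ 26.0 rad/s.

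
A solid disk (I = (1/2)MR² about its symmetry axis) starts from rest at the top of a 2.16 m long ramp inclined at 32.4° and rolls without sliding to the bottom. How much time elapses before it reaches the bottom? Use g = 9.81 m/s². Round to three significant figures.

t ≈ 1.11 s

For this body I = (1/2)MR², i.e. k = I/(MR²) = 0.5.
Newton's second law down the slope: Mg sinθ − f = Ma. The torque equation fR = Iα (with α = a/R) gives f = kMa.
Hence a = g sinθ/(1+k) = 9.81×sin32.4°/1.5 = 3.504 m/s².
With constant a from rest, t = √(2L/a) = √(2·2.16/3.504) ≈ 1.11 s.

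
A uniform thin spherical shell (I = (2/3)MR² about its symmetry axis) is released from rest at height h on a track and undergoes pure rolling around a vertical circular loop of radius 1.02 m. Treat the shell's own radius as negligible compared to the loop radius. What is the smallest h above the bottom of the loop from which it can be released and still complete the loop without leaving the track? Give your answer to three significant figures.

For this body I = (2/3)MR², i.e. k = I/(MR²) = 2/3.
At the top, contact is just lost when gravity alone supplies the centripetal force: Mg = Mv_top²/r, i.e. v_top² = gr.
With ω = v/R, the kinetic energy at speed v is ½(1+k)Mv² = (5/6)Mv².
Energy conservation from release (height h) to the top (height 2r): Mgh = Mg(2r) + (5/6)M·gr.
Thus h_min = 2r + (1+k)r/2 = r(2 + 1.667/2) = 1.02 × 2.833 ≈ 2.89 m.

h_min ≈ 2.89 m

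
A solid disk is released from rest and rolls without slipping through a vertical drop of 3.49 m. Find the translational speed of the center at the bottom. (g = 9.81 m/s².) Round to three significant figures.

v ≈ 6.76 m/s

For this body I = (1/2)MR², i.e. k = I/(MR²) = 0.5.
Rolling without slipping gives ω = v/R, so the total kinetic energy is ½Mv² + ½Iω² = ½(1+k)Mv² = (3/4)Mv².
Energy conservation: Mgh = (3/4)Mv², so v = √(2gh/(1+k)) = √(2 × 9.81 × 3.49 / 1.5) ≈ 6.76 m/s.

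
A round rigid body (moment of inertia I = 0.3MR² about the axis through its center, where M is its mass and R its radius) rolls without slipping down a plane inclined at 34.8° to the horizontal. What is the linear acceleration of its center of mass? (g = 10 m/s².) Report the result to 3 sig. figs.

For this body I = 0.3MR², i.e. k = I/(MR²) = 0.3.
Along the incline Mg sinθ − f = Ma, and torque about the center fR = Iα = kMR²(a/R) gives f = kMa.
Eliminating f: Mg sinθ = (1+k)Ma, so a = g sinθ/(1+k) = 10 × sin34.8° / 1.3 ≈ 4.39 m/s².

a ≈ 4.39 m/s²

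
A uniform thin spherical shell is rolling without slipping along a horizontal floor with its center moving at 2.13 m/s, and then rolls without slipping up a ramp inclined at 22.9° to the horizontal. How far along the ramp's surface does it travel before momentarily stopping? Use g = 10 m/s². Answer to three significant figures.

Here I = (2/3)MR², so the shape factor k = I/(MR²) = 2/3.
Rolling without slipping gives ω = v/R, so the total kinetic energy is ½Mv² + ½Iω² = ½(1+k)Mv² = (5/6)Mv².
Setting this equal to Mgh gives the vertical rise h = (1+k)v₀²/(2g) = 1.667×2.13²/(2×10) = 0.3781 m.
The distance along the slope is d = h/sinθ = 0.3781/sin22.9° ≈ 0.972 m.

d ≈ 0.972 m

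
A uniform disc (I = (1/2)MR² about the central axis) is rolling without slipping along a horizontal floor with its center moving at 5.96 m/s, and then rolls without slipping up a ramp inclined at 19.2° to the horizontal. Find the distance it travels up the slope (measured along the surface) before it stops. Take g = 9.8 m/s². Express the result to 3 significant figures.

With I = (1/2)MR², the ratio k = I/(MR²) is 0.5.
The rolling condition ω = v/R makes the rotational term ½I(v/R)² = ½kMv², so KE_total = ½(1+k)Mv² = (3/4)Mv².
Setting this equal to Mgh gives the vertical rise h = (1+k)v₀²/(2g) = 1.5×5.96²/(2×9.8) = 2.718 m.
The distance along the slope is d = h/sinθ = 2.718/sin19.2° ≈ 8.27 m.

d ≈ 8.27 m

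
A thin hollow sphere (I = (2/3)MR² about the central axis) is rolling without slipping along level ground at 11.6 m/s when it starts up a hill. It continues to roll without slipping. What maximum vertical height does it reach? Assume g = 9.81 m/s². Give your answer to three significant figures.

With I = (2/3)MR², the ratio k = I/(MR²) is 2/3.
Rolling without slipping gives ω = v/R, so the total kinetic energy is ½Mv² + ½Iω² = ½(1+k)Mv² = (5/6)Mv².
All of this converts to potential energy at the highest point: (5/6)Mv₀² = Mgh.
Thus h = (1+k)v₀²/(2g) = 1.667 × 11.6² / (2 × 9.81) ≈ 11.4 m.

h ≈ 11.4 m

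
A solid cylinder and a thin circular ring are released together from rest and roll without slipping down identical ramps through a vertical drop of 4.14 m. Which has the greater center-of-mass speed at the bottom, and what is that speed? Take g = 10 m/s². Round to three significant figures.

the solid cylinder, at v ≈ 7.43 m/s

For rolling without slipping, Mgh = ½(1+k)Mv² where k = I/(MR²), so v = √(2gh/(1+k)).
Solid cylinder: k = 0.5, giving v = √(2×10×4.14/1.5) = 7.43 m/s.
Thin circular ring: k = 1, giving v = √(2×10×4.14/2) = 6.434 m/s.
The smaller k wins: the solid cylinder, at ≈ 7.43 m/s.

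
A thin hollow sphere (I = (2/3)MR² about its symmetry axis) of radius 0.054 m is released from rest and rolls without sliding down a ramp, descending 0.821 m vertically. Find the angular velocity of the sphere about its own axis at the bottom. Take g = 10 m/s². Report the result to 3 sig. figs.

ω ≈ 58.1 rad/s

The moment of inertia is (2/3)MR², giving k ≡ I/(MR²) = 2/3.
Since it rolls without slipping, ω = v/R and KE = ½Mv² + ½Iω² = ½(1+k)Mv² = (5/6)Mv².
Energy conservation Mgh = ½(1+k)Mv² gives v = √(2gh/(1+k)) = √(2 × 10 × 0.821 / 1.667) = 3.139 m/s.
The angular speed follows from ω = v/R = 3.139/0.054 ≈ 58.1 rad/s.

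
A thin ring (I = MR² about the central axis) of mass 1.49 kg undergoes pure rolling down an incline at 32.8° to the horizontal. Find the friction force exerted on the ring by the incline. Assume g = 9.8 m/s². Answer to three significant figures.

With I = MR², the ratio k = I/(MR²) is 1.
Translational: Mg sinθ − f = Ma. Rotational about the CM: fR = Iα = kMRa, so f = kMa.
Combining, a = g sinθ/(1+k) and f = kMa = kMg sinθ/(1+k).
f = 1 × 1.49 × 9.8 × sin32.8° / 2 ≈ 3.96 N.

f ≈ 3.96 N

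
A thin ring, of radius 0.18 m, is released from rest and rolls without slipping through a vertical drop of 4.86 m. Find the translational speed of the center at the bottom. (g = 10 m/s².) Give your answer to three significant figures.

With I = MR², the ratio k = I/(MR²) is 1.
Pure rolling means v = ωR; then KE = ½Mv² + ½I(v/R)² = ½(1+k)Mv² = Mv².
Energy conservation: Mgh = Mv², so v = √(2gh/(1+k)) = √(2 × 10 × 4.86 / 2) ≈ 6.97 m/s.

v ≈ 6.97 m/s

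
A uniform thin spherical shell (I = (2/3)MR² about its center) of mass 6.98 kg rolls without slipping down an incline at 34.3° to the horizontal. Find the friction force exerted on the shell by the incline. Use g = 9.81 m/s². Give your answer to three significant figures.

The moment of inertia is (2/3)MR², giving k ≡ I/(MR²) = 2/3.
Newton's second law down the slope: Mg sinθ − f = Ma. The torque equation fR = Iα (with α = a/R) gives f = kMa.
Combining, a = g sinθ/(1+k) and f = kMa = kMg sinθ/(1+k).
f = (2/3) × 6.98 × 9.81 × sin34.3° / 1.667 ≈ 15.4 N.

f ≈ 15.4 N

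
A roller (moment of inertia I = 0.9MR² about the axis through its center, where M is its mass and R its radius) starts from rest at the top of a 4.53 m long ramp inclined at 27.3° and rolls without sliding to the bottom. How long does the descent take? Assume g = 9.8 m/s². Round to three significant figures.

t ≈ 1.96 s

Here I = 0.9MR², so the shape factor k = I/(MR²) = 0.9.
Translational: Mg sinθ − f = Ma. Rotational about the CM: fR = Iα = kMRa, so f = kMa.
Hence a = g sinθ/(1+k) = 9.8×sin27.3°/1.9 = 2.366 m/s².
With constant a from rest, t = √(2L/a) = √(2·4.53/2.366) ≈ 1.96 s.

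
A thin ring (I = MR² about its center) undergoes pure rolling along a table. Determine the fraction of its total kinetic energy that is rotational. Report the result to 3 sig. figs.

For this body I = MR², i.e. k = I/(MR²) = 1.
Since ω = v/R, the translational part is ½Mv² and the rotational part is ½I(v/R)² = ½kMv²; the total is ½(1+k)Mv².
The rotational fraction is therefore k/(1+k) = 1/2 ≈ 0.500.

fraction ≈ 0.500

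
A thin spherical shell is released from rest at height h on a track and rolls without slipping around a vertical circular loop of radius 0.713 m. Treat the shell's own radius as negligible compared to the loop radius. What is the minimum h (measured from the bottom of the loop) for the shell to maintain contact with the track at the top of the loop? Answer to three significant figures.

h_min ≈ 2.02 m

With I = (2/3)MR², the ratio k = I/(MR²) is 2/3.
At the top, contact is just lost when gravity alone supplies the centripetal force: Mg = Mv_top²/r, i.e. v_top² = gr.
With ω = v/R, the kinetic energy at speed v is ½(1+k)Mv² = (5/6)Mv².
Energy conservation from release (height h) to the top (height 2r): Mgh = Mg(2r) + (5/6)M·gr.
Thus h_min = 2r + (1+k)r/2 = r(2 + 1.667/2) = 0.713 × 2.833 ≈ 2.02 m.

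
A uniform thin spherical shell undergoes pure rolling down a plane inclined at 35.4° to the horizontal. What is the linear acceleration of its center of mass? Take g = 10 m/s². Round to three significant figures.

a ≈ 3.48 m/s²

Here I = (2/3)MR², so the shape factor k = I/(MR²) = 2/3.
Translational: Mg sinθ − f = Ma. Rotational about the CM: fR = Iα = kMRa, so f = kMa.
Eliminating f: Mg sinθ = (1+k)Ma, so a = g sinθ/(1+k) = 10 × sin35.4° / 1.667 ≈ 3.48 m/s².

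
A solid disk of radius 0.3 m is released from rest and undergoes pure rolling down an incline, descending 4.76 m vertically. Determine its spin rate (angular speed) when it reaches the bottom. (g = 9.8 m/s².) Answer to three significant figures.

The moment of inertia is (1/2)MR², giving k ≡ I/(MR²) = 0.5.
The rolling condition ω = v/R makes the rotational term ½I(v/R)² = ½kMv², so KE_total = ½(1+k)Mv² = (3/4)Mv².
Energy conservation Mgh = ½(1+k)Mv² gives v = √(2gh/(1+k)) = √(2 × 9.8 × 4.76 / 1.5) = 7.887 m/s.
The angular speed follows from ω = v/R = 7.887/0.3 ≈ 26.3 rad/s.

ω ≈ 26.3 rad/s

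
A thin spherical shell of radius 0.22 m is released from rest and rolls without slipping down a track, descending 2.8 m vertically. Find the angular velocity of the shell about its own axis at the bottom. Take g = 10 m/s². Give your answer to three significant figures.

ω ≈ 26.3 rad/s

Here I = (2/3)MR², so the shape factor k = I/(MR²) = 2/3.
Since it rolls without slipping, ω = v/R and KE = ½Mv² + ½Iω² = ½(1+k)Mv² = (5/6)Mv².
Energy conservation Mgh = ½(1+k)Mv² gives v = √(2gh/(1+k)) = √(2 × 10 × 2.8 / 1.667) = 5.797 m/s.
Then ω = v/R = 5.797 / 0.22 ≈ 26.3 rad/s.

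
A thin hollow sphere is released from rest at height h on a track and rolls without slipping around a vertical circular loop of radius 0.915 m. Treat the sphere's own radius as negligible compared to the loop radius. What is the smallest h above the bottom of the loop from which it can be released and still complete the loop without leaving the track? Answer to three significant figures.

h_min ≈ 2.59 m

For this body I = (2/3)MR², i.e. k = I/(MR²) = 2/3.
At the top of the loop, the minimum-contact condition is Mg = Mv_top²/r, so v_top² = gr.
With ω = v/R, the kinetic energy at speed v is ½(1+k)Mv² = (5/6)Mv².
Energy conservation from release (height h) to the top (height 2r): Mgh = Mg(2r) + (5/6)M·gr.
Thus h_min = 2r + (1+k)r/2 = r(2 + 1.667/2) = 0.915 × 2.833 ≈ 2.59 m.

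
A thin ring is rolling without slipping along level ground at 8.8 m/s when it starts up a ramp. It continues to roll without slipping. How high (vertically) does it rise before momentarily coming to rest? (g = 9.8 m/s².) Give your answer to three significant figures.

h ≈ 7.90 m

For this body I = MR², i.e. k = I/(MR²) = 1.
The rolling condition ω = v/R makes the rotational term ½I(v/R)² = ½kMv², so KE_total = ½(1+k)Mv² = Mv².
All of this converts to potential energy at the highest point: Mv₀² = Mgh.
Thus h = (1+k)v₀²/(2g) = 2 × 8.8² / (2 × 9.8) ≈ 7.90 m.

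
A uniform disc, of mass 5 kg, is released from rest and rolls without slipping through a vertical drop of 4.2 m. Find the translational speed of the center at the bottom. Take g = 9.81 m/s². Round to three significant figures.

v ≈ 7.41 m/s

With I = (1/2)MR², the ratio k = I/(MR²) is 0.5.
Since it rolls without slipping, ω = v/R and KE = ½Mv² + ½Iω² = ½(1+k)Mv² = (3/4)Mv².
Energy conservation: Mgh = (3/4)Mv², so v = √(2gh/(1+k)) = √(2 × 9.81 × 4.2 / 1.5) ≈ 7.41 m/s.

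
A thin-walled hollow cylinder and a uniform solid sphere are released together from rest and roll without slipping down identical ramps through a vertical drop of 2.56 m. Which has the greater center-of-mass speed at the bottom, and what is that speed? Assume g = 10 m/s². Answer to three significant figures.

For rolling without slipping, Mgh = ½(1+k)Mv² where k = I/(MR²), so v = √(2gh/(1+k)).
Thin-walled hollow cylinder: k = 1, giving v = √(2×10×2.56/2) = 5.06 m/s.
Uniform solid sphere: k = 0.4, giving v = √(2×10×2.56/1.4) = 6.047 m/s.
The smaller k wins: the uniform solid sphere, at ≈ 6.05 m/s.

the uniform solid sphere, at v ≈ 6.05 m/s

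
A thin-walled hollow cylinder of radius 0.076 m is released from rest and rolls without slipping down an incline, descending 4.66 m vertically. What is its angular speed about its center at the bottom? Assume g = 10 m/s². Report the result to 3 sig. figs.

Here I = MR², so the shape factor k = I/(MR²) = 1.
The rolling condition ω = v/R makes the rotational term ½I(v/R)² = ½kMv², so KE_total = ½(1+k)Mv² = Mv².
Energy conservation Mgh = ½(1+k)Mv² gives v = √(2gh/(1+k)) = √(2 × 10 × 4.66 / 2) = 6.826 m/s.
Then ω = v/R = 6.826 / 0.076 ≈ 89.8 rad/s.

ω ≈ 89.8 rad/s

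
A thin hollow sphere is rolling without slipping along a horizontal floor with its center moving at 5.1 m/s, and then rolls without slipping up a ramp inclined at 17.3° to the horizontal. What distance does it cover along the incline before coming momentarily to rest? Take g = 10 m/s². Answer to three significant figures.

d ≈ 7.29 m

Here I = (2/3)MR², so the shape factor k = I/(MR²) = 2/3.
The rolling condition ω = v/R makes the rotational term ½I(v/R)² = ½kMv², so KE_total = ½(1+k)Mv² = (5/6)Mv².
Setting this equal to Mgh gives the vertical rise h = (1+k)v₀²/(2g) = 1.667×5.1²/(2×10) = 2.167 m.
The distance along the slope is d = h/sinθ = 2.167/sin17.3° ≈ 7.29 m.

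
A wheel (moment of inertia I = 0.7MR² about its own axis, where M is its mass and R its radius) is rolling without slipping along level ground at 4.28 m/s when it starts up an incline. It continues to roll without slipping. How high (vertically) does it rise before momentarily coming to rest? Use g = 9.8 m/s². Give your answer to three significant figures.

h ≈ 1.59 m

Here I = 0.7MR², so the shape factor k = I/(MR²) = 0.7.
Rolling without slipping gives ω = v/R, so the total kinetic energy is ½Mv² + ½Iω² = ½(1+k)Mv² = (17/20)Mv².
At the top the kinetic energy is zero, so (17/20)Mv₀² = Mgh.
Thus h = (1+k)v₀²/(2g) = 1.7 × 4.28² / (2 × 9.8) ≈ 1.59 m.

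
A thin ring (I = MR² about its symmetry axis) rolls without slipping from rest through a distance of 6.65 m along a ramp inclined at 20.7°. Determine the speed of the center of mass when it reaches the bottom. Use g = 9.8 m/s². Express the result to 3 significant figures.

v ≈ 4.80 m/s

With I = MR², the ratio k = I/(MR²) is 1.
The rolling condition ω = v/R makes the rotational term ½I(v/R)² = ½kMv², so KE_total = ½(1+k)Mv² = Mv².
The vertical drop is h = L sinθ = 6.65 × sin20.7° = 2.351 m.
Setting Mgh = Mv² gives v = √(2gh/(1+k)) = √(2·9.8·2.351/2) ≈ 4.80 m/s.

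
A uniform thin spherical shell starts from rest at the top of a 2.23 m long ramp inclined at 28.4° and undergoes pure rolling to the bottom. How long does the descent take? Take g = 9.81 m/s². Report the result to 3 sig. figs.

t ≈ 1.26 s

Here I = (2/3)MR², so the shape factor k = I/(MR²) = 2/3.
Newton's second law down the slope: Mg sinθ − f = Ma. The torque equation fR = Iα (with α = a/R) gives f = kMa.
Hence a = g sinθ/(1+k) = 9.81×sin28.4°/1.667 = 2.8 m/s².
With constant a from rest, t = √(2L/a) = √(2·2.23/2.8) ≈ 1.26 s.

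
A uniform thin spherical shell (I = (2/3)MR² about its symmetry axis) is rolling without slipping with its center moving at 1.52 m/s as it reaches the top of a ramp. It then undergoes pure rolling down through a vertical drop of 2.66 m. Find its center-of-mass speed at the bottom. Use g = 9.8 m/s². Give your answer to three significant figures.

With I = (2/3)MR², the ratio k = I/(MR²) is 2/3.
Since it rolls without slipping, ω = v/R and KE = ½Mv² + ½Iω² = ½(1+k)Mv² = (5/6)Mv².
Energy conservation: (5/6)Mv₀² + Mgh = (5/6)Mv², so v² = v₀² + 2gh/(1+k).
v = √(1.52² + 2×9.8×2.66/1.667) = √33.59 ≈ 5.80 m/s.

v ≈ 5.80 m/s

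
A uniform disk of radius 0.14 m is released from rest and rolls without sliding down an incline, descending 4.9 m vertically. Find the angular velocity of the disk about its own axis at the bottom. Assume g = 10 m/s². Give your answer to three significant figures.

ω ≈ 57.7 rad/s

The moment of inertia is (1/2)MR², giving k ≡ I/(MR²) = 0.5.
Pure rolling means v = ωR; then KE = ½Mv² + ½I(v/R)² = ½(1+k)Mv² = (3/4)Mv².
Energy conservation Mgh = ½(1+k)Mv² gives v = √(2gh/(1+k)) = √(2 × 10 × 4.9 / 1.5) = 8.083 m/s.
Then ω = v/R = 8.083 / 0.14 ≈ 57.7 rad/s.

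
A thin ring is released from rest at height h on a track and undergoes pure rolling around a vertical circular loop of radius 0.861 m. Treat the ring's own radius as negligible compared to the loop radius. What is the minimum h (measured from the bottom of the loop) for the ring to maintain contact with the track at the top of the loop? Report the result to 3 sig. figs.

The moment of inertia is MR², giving k ≡ I/(MR²) = 1.
At the top of the loop, the minimum-contact condition is Mg = Mv_top²/r, so v_top² = gr.
With ω = v/R, the kinetic energy at speed v is ½(1+k)Mv² = Mv².
Energy conservation from release (height h) to the top (height 2r): Mgh = Mg(2r) + M·gr.
Thus h_min = 2r + (1+k)r/2 = r(2 + 2/2) = 0.861 × 3 ≈ 2.58 m.

h_min ≈ 2.58 m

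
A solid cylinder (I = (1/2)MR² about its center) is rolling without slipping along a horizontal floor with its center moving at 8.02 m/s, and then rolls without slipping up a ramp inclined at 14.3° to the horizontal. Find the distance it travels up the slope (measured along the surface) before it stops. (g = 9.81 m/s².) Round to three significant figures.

d ≈ 19.9 m

Here I = (1/2)MR², so the shape factor k = I/(MR²) = 0.5.
The rolling condition ω = v/R makes the rotational term ½I(v/R)² = ½kMv², so KE_total = ½(1+k)Mv² = (3/4)Mv².
Setting this equal to Mgh gives the vertical rise h = (1+k)v₀²/(2g) = 1.5×8.02²/(2×9.81) = 4.917 m.
The distance along the slope is d = h/sinθ = 4.917/sin14.3° ≈ 19.9 m.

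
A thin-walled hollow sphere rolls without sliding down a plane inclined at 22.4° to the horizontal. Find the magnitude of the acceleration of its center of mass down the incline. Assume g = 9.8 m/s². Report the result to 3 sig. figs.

With I = (2/3)MR², the ratio k = I/(MR²) is 2/3.
Newton's second law down the slope: Mg sinθ − f = Ma. The torque equation fR = Iα (with α = a/R) gives f = kMa.
Eliminating f: Mg sinθ = (1+k)Ma, so a = g sinθ/(1+k) = 9.8 × sin22.4° / 1.667 ≈ 2.24 m/s².

a ≈ 2.24 m/s²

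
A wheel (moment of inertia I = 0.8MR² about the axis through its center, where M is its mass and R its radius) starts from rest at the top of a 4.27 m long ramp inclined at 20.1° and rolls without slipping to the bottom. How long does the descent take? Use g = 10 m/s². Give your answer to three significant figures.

t ≈ 2.11 s

The moment of inertia is 0.8MR², giving k ≡ I/(MR²) = 0.8.
Translational: Mg sinθ − f = Ma. Rotational about the CM: fR = Iα = kMRa, so f = kMa.
Hence a = g sinθ/(1+k) = 10×sin20.1°/1.8 = 1.909 m/s².
With constant a from rest, t = √(2L/a) = √(2·4.27/1.909) ≈ 2.11 s.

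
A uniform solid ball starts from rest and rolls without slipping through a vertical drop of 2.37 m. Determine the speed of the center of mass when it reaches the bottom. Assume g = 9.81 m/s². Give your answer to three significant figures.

v ≈ 5.76 m/s

For this body I = (2/5)MR², i.e. k = I/(MR²) = 0.4.
The rolling condition ω = v/R makes the rotational term ½I(v/R)² = ½kMv², so KE_total = ½(1+k)Mv² = (7/10)Mv².
Energy conservation: Mgh = (7/10)Mv², so v = √(2gh/(1+k)) = √(2 × 9.81 × 2.37 / 1.4) ≈ 5.76 m/s.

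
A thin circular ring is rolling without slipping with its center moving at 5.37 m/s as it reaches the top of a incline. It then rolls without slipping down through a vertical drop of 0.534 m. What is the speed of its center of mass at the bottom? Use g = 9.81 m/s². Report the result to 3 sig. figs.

For this body I = MR², i.e. k = I/(MR²) = 1.
Since it rolls without slipping, ω = v/R and KE = ½Mv² + ½Iω² = ½(1+k)Mv² = Mv².
Energy conservation: Mv₀² + Mgh = Mv², so v² = v₀² + 2gh/(1+k).
v = √(5.37² + 2×9.81×0.534/2) = √34.08 ≈ 5.84 m/s.

v ≈ 5.84 m/s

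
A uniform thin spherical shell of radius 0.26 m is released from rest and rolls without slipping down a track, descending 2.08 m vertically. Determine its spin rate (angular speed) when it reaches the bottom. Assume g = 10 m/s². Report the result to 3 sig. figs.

With I = (2/3)MR², the ratio k = I/(MR²) is 2/3.
The rolling condition ω = v/R makes the rotational term ½I(v/R)² = ½kMv², so KE_total = ½(1+k)Mv² = (5/6)Mv².
Energy conservation Mgh = ½(1+k)Mv² gives v = √(2gh/(1+k)) = √(2 × 10 × 2.08 / 1.667) = 4.996 m/s.
Then ω = v/R = 4.996 / 0.26 ≈ 19.2 rad/s.

ω ≈ 19.2 rad/s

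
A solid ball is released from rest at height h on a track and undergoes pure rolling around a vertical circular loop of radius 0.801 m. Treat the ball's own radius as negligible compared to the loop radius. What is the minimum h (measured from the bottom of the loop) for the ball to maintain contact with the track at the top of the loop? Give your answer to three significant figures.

h_min ≈ 2.16 m

With I = (2/5)MR², the ratio k = I/(MR²) is 0.4.
At the top, contact is just lost when gravity alone supplies the centripetal force: Mg = Mv_top²/r, i.e. v_top² = gr.
With ω = v/R, the kinetic energy at speed v is ½(1+k)Mv² = (7/10)Mv².
Energy conservation from release (height h) to the top (height 2r): Mgh = Mg(2r) + (7/10)M·gr.
Thus h_min = 2r + (1+k)r/2 = r(2 + 1.4/2) = 0.801 × 2.7 ≈ 2.16 m.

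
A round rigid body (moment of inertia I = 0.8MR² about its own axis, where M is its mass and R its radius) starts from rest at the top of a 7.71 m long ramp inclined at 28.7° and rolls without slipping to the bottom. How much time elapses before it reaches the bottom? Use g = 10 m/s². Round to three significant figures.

t ≈ 2.40 s

For this body I = 0.8MR², i.e. k = I/(MR²) = 0.8.
Along the incline Mg sinθ − f = Ma, and torque about the center fR = Iα = kMR²(a/R) gives f = kMa.
Hence a = g sinθ/(1+k) = 10×sin28.7°/1.8 = 2.668 m/s².
Starting from rest, L = ½at², so t = √(2L/a) = √(2×7.71/2.668) ≈ 2.40 s.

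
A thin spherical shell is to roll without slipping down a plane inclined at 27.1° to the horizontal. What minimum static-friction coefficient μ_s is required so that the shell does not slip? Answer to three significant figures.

With I = (2/3)MR², the ratio k = I/(MR²) is 2/3.
Along the incline Mg sinθ − f = Ma, and torque about the center fR = Iα = kMR²(a/R) gives f = kMa.
These give a = g sinθ/(1+k) and the required friction f = kMg sinθ/(1+k).
The normal force is N = Mg cosθ, so μ_min = f/N = k tanθ/(1+k).
μ_min = (2/3) × tan27.1° / 1.667 ≈ 0.205.

μ_min ≈ 0.205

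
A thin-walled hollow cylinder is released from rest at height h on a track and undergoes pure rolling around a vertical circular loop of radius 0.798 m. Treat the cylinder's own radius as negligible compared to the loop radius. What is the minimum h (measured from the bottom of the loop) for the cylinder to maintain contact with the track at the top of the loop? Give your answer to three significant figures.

Here I = MR², so the shape factor k = I/(MR²) = 1.
At the top of the loop, the minimum-contact condition is Mg = Mv_top²/r, so v_top² = gr.
With ω = v/R, the kinetic energy at speed v is ½(1+k)Mv² = Mv².
Energy conservation from release (height h) to the top (height 2r): Mgh = Mg(2r) + M·gr.
Thus h_min = 2r + (1+k)r/2 = r(2 + 2/2) = 0.798 × 3 ≈ 2.39 m.

h_min ≈ 2.39 m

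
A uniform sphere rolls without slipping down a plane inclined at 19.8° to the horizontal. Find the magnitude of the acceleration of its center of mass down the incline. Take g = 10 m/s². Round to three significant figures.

With I = (2/5)MR², the ratio k = I/(MR²) is 0.4.
Along the incline Mg sinθ − f = Ma, and torque about the center fR = Iα = kMR²(a/R) gives f = kMa.
Eliminating f: Mg sinθ = (1+k)Ma, so a = g sinθ/(1+k) = 10 × sin19.8° / 1.4 ≈ 2.42 m/s².

a ≈ 2.42 m/s²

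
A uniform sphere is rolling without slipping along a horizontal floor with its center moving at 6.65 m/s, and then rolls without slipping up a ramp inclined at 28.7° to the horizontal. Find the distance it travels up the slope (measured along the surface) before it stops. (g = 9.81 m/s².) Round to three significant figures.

d ≈ 6.57 m

With I = (2/5)MR², the ratio k = I/(MR²) is 0.4.
Pure rolling means v = ωR; then KE = ½Mv² + ½I(v/R)² = ½(1+k)Mv² = (7/10)Mv².
Setting this equal to Mgh gives the vertical rise h = (1+k)v₀²/(2g) = 1.4×6.65²/(2×9.81) = 3.156 m.
The distance along the slope is d = h/sinθ = 3.156/sin28.7° ≈ 6.57 m.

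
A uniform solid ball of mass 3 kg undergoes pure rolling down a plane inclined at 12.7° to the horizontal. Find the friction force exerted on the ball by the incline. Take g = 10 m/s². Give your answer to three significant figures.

f ≈ 1.88 N

With I = (2/5)MR², the ratio k = I/(MR²) is 0.4.
Translational: Mg sinθ − f = Ma. Rotational about the CM: fR = Iα = kMRa, so f = kMa.
Combining, a = g sinθ/(1+k) and f = kMa = kMg sinθ/(1+k).
f = 0.4 × 3 × 10 × sin12.7° / 1.4 ≈ 1.88 N.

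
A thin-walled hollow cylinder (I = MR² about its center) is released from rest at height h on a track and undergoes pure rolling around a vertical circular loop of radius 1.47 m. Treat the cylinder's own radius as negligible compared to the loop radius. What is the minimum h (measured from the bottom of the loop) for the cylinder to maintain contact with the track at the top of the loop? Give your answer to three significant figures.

h_min ≈ 4.41 m

Here I = MR², so the shape factor k = I/(MR²) = 1.
At the top, contact is just lost when gravity alone supplies the centripetal force: Mg = Mv_top²/r, i.e. v_top² = gr.
With ω = v/R, the kinetic energy at speed v is ½(1+k)Mv² = Mv².
Energy conservation from release (height h) to the top (height 2r): Mgh = Mg(2r) + M·gr.
Thus h_min = 2r + (1+k)r/2 = r(2 + 2/2) = 1.47 × 3 ≈ 4.41 m.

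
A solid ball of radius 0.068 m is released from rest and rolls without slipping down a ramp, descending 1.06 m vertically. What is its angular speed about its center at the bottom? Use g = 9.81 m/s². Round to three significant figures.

With I = (2/5)MR², the ratio k = I/(MR²) is 0.4.
Pure rolling means v = ωR; then KE = ½Mv² + ½I(v/R)² = ½(1+k)Mv² = (7/10)Mv².
Energy conservation Mgh = ½(1+k)Mv² gives v = √(2gh/(1+k)) = √(2 × 9.81 × 1.06 / 1.4) = 3.854 m/s.
Then ω = v/R = 3.854 / 0.068 ≈ 56.7 rad/s.

ω ≈ 56.7 rad/s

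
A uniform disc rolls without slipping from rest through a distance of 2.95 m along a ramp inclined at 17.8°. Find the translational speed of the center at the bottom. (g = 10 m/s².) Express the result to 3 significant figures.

v ≈ 3.47 m/s

The moment of inertia is (1/2)MR², giving k ≡ I/(MR²) = 0.5.
Pure rolling means v = ωR; then KE = ½Mv² + ½I(v/R)² = ½(1+k)Mv² = (3/4)Mv².
The vertical drop is h = L sinθ = 2.95 × sin17.8° = 0.9018 m.
Energy conservation: Mgh = (3/4)Mv², so v = √(2gh/(1+k)) = √(2 × 10 × 0.9018 / 1.5) ≈ 3.47 m/s.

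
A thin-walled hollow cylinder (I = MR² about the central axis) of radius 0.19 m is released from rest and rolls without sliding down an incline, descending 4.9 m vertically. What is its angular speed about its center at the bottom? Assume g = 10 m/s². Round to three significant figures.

ω ≈ 36.8 rad/s

For this body I = MR², i.e. k = I/(MR²) = 1.
Rolling without slipping gives ω = v/R, so the total kinetic energy is ½Mv² + ½Iω² = ½(1+k)Mv² = Mv².
Energy conservation Mgh = ½(1+k)Mv² gives v = √(2gh/(1+k)) = √(2 × 10 × 4.9 / 2) = 7 m/s.
The angular speed follows from ω = v/R = 7/0.19 ≈ 36.8 rad/s.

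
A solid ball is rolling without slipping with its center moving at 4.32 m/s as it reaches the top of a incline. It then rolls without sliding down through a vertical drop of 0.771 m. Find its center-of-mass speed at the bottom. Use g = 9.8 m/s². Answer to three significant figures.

With I = (2/5)MR², the ratio k = I/(MR²) is 0.4.
The rolling condition ω = v/R makes the rotational term ½I(v/R)² = ½kMv², so KE_total = ½(1+k)Mv² = (7/10)Mv².
Energy conservation: (7/10)Mv₀² + Mgh = (7/10)Mv², so v² = v₀² + 2gh/(1+k).
v = √(4.32² + 2×9.8×0.771/1.4) = √29.46 ≈ 5.43 m/s.

v ≈ 5.43 m/s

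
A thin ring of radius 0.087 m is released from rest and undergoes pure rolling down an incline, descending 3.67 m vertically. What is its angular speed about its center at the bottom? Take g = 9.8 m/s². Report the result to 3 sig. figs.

With I = MR², the ratio k = I/(MR²) is 1.
Pure rolling means v = ωR; then KE = ½Mv² + ½I(v/R)² = ½(1+k)Mv² = Mv².
Energy conservation Mgh = ½(1+k)Mv² gives v = √(2gh/(1+k)) = √(2 × 9.8 × 3.67 / 2) = 5.997 m/s.
The angular speed follows from ω = v/R = 5.997/0.087 ≈ 68.9 rad/s.

ω ≈ 68.9 rad/s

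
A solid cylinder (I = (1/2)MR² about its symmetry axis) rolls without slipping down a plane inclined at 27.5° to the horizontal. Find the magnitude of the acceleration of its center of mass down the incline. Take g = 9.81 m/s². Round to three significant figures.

For this body I = (1/2)MR², i.e. k = I/(MR²) = 0.5.
Along the incline Mg sinθ − f = Ma, and torque about the center fR = Iα = kMR²(a/R) gives f = kMa.
Eliminating f: Mg sinθ = (1+k)Ma, so a = g sinθ/(1+k) = 9.81 × sin27.5° / 1.5 ≈ 3.02 m/s².

a ≈ 3.02 m/s²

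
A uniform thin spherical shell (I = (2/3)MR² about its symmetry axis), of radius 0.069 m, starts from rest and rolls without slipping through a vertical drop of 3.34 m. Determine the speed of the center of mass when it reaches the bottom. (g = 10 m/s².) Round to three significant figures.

v ≈ 6.33 m/s

Here I = (2/3)MR², so the shape factor k = I/(MR²) = 2/3.
Since it rolls without slipping, ω = v/R and KE = ½Mv² + ½Iω² = ½(1+k)Mv² = (5/6)Mv².
Energy conservation: Mgh = (5/6)Mv², so v = √(2gh/(1+k)) = √(2 × 10 × 3.34 / 1.667) ≈ 6.33 m/s.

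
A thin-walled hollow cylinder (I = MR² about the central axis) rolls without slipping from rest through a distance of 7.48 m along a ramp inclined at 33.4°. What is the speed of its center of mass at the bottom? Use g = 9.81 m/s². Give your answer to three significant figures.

v ≈ 6.36 m/s

The moment of inertia is MR², giving k ≡ I/(MR²) = 1.
Rolling without slipping gives ω = v/R, so the total kinetic energy is ½Mv² + ½Iω² = ½(1+k)Mv² = Mv².
The vertical drop is h = L sinθ = 7.48 × sin33.4° = 4.118 m.
Setting Mgh = Mv² gives v = √(2gh/(1+k)) = √(2·9.81·4.118/2) ≈ 6.36 m/s.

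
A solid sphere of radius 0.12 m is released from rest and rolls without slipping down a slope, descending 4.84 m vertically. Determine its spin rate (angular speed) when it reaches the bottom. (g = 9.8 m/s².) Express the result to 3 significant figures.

ω ≈ 68.6 rad/s

Here I = (2/5)MR², so the shape factor k = I/(MR²) = 0.4.
Rolling without slipping gives ω = v/R, so the total kinetic energy is ½Mv² + ½Iω² = ½(1+k)Mv² = (7/10)Mv².
Energy conservation Mgh = ½(1+k)Mv² gives v = √(2gh/(1+k)) = √(2 × 9.8 × 4.84 / 1.4) = 8.232 m/s.
The angular speed follows from ω = v/R = 8.232/0.12 ≈ 68.6 rad/s.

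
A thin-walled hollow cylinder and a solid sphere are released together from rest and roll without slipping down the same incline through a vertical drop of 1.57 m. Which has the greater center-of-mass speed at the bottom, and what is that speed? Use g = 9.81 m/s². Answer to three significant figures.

For rolling without slipping, Mgh = ½(1+k)Mv² where k = I/(MR²), so v = √(2gh/(1+k)).
Thin-walled hollow cylinder: k = 1, giving v = √(2×9.81×1.57/2) = 3.924 m/s.
Solid sphere: k = 0.4, giving v = √(2×9.81×1.57/1.4) = 4.691 m/s.
The smaller k wins: the solid sphere, at ≈ 4.69 m/s.

the solid sphere, at v ≈ 4.69 m/s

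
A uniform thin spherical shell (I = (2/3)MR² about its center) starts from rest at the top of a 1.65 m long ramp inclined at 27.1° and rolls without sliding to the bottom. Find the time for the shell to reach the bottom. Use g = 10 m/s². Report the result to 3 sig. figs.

t ≈ 1.10 s

Here I = (2/3)MR², so the shape factor k = I/(MR²) = 2/3.
Translational: Mg sinθ − f = Ma. Rotational about the CM: fR = Iα = kMRa, so f = kMa.
Hence a = g sinθ/(1+k) = 10×sin27.1°/1.667 = 2.733 m/s².
Starting from rest, L = ½at², so t = √(2L/a) = √(2×1.65/2.733) ≈ 1.10 s.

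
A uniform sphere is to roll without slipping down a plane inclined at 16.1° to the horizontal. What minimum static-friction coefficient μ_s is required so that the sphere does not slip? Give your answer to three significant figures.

μ_min ≈ 0.0825

For this body I = (2/5)MR², i.e. k = I/(MR²) = 0.4.
Newton's second law down the slope: Mg sinθ − f = Ma. The torque equation fR = Iα (with α = a/R) gives f = kMa.
These give a = g sinθ/(1+k) and the required friction f = kMg sinθ/(1+k).
With N = Mg cosθ, the no-slip condition f ≤ μN gives μ_min = f/N = k tanθ/(1+k).
μ_min = 0.4 × tan16.1° / 1.4 ≈ 0.0825.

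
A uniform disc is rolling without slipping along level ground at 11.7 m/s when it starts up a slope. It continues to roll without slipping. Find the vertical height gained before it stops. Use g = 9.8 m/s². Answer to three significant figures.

The moment of inertia is (1/2)MR², giving k ≡ I/(MR²) = 0.5.
Pure rolling means v = ωR; then KE = ½Mv² + ½I(v/R)² = ½(1+k)Mv² = (3/4)Mv².
At the top the kinetic energy is zero, so (3/4)Mv₀² = Mgh.
Thus h = (1+k)v₀²/(2g) = 1.5 × 11.7² / (2 × 9.8) ≈ 10.5 m.

h ≈ 10.5 m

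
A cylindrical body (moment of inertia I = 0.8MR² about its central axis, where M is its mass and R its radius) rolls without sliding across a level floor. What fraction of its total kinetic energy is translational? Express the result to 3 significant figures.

The moment of inertia is 0.8MR², giving k ≡ I/(MR²) = 0.8.
With ω = v/R, KE_trans = ½Mv² and KE_rot = ½Iω² = ½kMv², so KE_total = ½(1+k)Mv².
The translational fraction is therefore 1/(1+k) = 1/1.8 ≈ 0.556.

fraction ≈ 0.556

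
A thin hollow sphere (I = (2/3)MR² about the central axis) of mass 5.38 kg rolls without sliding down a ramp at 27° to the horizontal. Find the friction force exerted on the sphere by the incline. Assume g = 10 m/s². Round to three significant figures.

For this body I = (2/3)MR², i.e. k = I/(MR²) = 2/3.
Translational: Mg sinθ − f = Ma. Rotational about the CM: fR = Iα = kMRa, so f = kMa.
Combining, a = g sinθ/(1+k) and f = kMa = kMg sinθ/(1+k).
f = (2/3) × 5.38 × 10 × sin27° / 1.667 ≈ 9.77 N.

f ≈ 9.77 N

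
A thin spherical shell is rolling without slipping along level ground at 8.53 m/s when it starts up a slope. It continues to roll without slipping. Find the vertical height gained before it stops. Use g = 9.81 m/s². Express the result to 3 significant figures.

h ≈ 6.18 m

With I = (2/3)MR², the ratio k = I/(MR²) is 2/3.
The rolling condition ω = v/R makes the rotational term ½I(v/R)² = ½kMv², so KE_total = ½(1+k)Mv² = (5/6)Mv².
At the top the kinetic energy is zero, so (5/6)Mv₀² = Mgh.
Thus h = (1+k)v₀²/(2g) = 1.667 × 8.53² / (2 × 9.81) ≈ 6.18 m.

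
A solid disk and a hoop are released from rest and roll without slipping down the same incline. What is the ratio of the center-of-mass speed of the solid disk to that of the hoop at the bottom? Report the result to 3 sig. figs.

Each satisfies Mgh = ½(1+k)Mv² with k = I/(MR²), so v ∝ 1/√(1+k).
For the solid disk k = 0.5; for the hoop k = 1.
v₁/v₂ = √((1+k₂)/(1+k₁)) = √(2/1.5) ≈ 1.15.

v_ratio ≈ 1.15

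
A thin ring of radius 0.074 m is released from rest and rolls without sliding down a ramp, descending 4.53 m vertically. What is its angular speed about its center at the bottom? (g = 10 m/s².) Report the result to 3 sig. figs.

ω ≈ 91.0 rad/s

With I = MR², the ratio k = I/(MR²) is 1.
Pure rolling means v = ωR; then KE = ½Mv² + ½I(v/R)² = ½(1+k)Mv² = Mv².
Energy conservation Mgh = ½(1+k)Mv² gives v = √(2gh/(1+k)) = √(2 × 10 × 4.53 / 2) = 6.731 m/s.
Then ω = v/R = 6.731 / 0.074 ≈ 91.0 rad/s.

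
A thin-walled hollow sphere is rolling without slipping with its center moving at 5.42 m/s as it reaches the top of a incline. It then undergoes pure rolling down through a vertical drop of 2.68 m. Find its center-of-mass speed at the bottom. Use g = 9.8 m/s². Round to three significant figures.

With I = (2/3)MR², the ratio k = I/(MR²) is 2/3.
The rolling condition ω = v/R makes the rotational term ½I(v/R)² = ½kMv², so KE_total = ½(1+k)Mv² = (5/6)Mv².
Conserving energy between top and bottom: (5/6)Mv² = (5/6)Mv₀² + Mgh, hence v² = v₀² + 2gh/(1+k).
v = √(5.42² + 2×9.8×2.68/1.667) = √60.89 ≈ 7.80 m/s.

v ≈ 7.80 m/s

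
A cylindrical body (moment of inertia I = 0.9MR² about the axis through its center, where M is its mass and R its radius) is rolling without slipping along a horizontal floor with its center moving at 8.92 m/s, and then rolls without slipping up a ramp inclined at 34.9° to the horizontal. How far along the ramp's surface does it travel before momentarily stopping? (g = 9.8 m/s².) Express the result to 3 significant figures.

For this body I = 0.9MR², i.e. k = I/(MR²) = 0.9.
Rolling without slipping gives ω = v/R, so the total kinetic energy is ½Mv² + ½Iω² = ½(1+k)Mv² = (19/20)Mv².
Setting this equal to Mgh gives the vertical rise h = (1+k)v₀²/(2g) = 1.9×8.92²/(2×9.8) = 7.713 m.
Along the incline, d = h/sinθ = 7.713/sin34.9° ≈ 13.5 m.

d ≈ 13.5 m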